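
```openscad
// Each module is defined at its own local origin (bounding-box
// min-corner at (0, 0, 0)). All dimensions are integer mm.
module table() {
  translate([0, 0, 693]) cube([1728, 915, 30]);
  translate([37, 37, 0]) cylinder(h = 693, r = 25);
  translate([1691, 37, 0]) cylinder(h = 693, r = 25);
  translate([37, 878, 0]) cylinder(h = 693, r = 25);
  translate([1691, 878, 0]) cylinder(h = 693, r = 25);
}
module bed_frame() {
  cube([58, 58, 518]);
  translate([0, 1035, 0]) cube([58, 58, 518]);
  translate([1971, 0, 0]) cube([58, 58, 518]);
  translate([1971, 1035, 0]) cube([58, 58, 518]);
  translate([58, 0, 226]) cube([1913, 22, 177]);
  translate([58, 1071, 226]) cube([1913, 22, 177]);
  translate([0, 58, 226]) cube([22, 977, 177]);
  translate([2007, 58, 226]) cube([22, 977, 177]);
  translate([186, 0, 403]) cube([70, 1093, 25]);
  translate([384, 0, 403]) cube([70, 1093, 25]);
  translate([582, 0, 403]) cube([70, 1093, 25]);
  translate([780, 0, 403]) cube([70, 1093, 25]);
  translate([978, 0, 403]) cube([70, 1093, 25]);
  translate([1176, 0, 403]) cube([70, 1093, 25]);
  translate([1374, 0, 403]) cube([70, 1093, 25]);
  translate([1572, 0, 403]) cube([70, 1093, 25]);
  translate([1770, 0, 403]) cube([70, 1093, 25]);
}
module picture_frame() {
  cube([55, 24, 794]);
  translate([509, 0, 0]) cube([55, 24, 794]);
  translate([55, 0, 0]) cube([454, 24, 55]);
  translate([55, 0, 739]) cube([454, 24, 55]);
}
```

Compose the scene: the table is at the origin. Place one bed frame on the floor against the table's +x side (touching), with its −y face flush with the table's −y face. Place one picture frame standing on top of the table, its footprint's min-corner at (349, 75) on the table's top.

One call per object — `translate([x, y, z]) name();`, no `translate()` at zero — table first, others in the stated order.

table();
translate([1728, 0, 0]) bed_frame();
translate([349, 75, 723]) picture_frame();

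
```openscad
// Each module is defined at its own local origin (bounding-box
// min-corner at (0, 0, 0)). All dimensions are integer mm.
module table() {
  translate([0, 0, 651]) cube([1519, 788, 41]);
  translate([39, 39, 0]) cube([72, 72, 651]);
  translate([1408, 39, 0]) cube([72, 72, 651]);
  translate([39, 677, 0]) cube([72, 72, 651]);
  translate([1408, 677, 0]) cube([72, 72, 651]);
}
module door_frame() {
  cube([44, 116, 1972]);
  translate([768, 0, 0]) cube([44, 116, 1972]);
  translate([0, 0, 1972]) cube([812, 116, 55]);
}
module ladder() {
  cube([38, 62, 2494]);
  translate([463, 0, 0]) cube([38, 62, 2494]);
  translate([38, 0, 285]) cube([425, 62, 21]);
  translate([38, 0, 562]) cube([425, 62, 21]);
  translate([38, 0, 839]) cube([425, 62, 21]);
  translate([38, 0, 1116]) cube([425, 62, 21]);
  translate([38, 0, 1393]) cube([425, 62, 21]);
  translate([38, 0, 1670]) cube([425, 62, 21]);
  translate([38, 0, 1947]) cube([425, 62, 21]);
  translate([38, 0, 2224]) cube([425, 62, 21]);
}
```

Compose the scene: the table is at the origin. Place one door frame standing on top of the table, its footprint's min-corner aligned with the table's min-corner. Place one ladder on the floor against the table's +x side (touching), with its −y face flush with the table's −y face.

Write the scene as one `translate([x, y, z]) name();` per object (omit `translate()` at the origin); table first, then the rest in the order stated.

table();
translate([0, 0, 692]) door_frame();
translate([1519, 0, 0]) ladder();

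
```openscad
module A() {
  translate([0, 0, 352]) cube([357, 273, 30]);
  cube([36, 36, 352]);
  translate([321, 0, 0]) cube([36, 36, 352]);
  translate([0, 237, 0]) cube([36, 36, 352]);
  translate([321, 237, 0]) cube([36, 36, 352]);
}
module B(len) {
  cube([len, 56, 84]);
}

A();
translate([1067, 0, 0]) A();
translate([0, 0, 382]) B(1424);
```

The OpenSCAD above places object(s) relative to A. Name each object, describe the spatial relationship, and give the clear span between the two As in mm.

A is a stool. B is a beam. A beam spans the tops of two stools. The clear span between the two stools is 710 mm.

Second stool starts at x = 1067; first ends at x = 357; clear span = 1067 − 357 = 710 mm.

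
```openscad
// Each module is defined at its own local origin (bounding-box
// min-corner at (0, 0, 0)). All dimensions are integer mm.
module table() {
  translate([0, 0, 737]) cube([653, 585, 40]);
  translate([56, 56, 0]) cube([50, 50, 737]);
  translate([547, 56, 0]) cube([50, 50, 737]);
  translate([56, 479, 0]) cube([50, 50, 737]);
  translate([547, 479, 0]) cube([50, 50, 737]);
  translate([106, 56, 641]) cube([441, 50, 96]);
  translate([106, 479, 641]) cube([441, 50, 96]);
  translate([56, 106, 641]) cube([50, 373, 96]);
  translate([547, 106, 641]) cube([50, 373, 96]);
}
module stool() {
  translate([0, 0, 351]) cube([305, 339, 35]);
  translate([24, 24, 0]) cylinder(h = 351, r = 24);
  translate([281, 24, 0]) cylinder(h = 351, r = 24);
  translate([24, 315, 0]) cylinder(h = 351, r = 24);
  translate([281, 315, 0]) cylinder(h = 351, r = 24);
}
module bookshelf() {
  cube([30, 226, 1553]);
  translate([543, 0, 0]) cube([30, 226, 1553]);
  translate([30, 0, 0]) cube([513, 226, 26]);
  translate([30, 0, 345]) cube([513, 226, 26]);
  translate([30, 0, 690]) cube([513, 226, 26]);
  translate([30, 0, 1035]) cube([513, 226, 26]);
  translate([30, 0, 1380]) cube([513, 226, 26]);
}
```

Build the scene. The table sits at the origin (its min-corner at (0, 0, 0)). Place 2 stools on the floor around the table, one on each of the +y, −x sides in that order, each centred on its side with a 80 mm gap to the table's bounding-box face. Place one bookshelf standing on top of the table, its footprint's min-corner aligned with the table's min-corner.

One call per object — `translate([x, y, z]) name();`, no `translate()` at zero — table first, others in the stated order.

table();
translate([174, 665, 0]) stool();
translate([-385, 123, 0]) stool();
translate([0, 0, 777]) bookshelf();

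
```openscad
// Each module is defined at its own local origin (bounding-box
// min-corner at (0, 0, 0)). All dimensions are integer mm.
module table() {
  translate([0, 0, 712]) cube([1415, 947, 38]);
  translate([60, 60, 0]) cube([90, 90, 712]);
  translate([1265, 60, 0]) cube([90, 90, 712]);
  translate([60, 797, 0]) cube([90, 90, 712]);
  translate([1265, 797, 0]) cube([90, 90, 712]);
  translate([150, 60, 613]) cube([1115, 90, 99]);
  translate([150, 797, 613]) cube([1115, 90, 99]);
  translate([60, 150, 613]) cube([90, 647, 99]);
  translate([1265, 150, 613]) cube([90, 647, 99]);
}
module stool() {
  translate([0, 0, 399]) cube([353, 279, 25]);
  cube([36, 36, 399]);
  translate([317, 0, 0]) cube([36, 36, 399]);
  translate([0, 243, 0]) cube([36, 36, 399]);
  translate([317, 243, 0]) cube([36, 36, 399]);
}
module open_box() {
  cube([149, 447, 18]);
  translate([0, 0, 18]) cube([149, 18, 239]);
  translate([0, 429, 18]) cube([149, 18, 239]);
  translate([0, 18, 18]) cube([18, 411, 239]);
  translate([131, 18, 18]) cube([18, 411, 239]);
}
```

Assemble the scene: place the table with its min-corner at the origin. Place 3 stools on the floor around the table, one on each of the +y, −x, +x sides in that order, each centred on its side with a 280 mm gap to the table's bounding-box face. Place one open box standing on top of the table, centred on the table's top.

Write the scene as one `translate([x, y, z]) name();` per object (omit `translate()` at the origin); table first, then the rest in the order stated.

table();
translate([531, 1227, 0]) stool();
translate([-633, 334, 0]) stool();
translate([1695, 334, 0]) stool();
translate([633, 250, 750]) open_box();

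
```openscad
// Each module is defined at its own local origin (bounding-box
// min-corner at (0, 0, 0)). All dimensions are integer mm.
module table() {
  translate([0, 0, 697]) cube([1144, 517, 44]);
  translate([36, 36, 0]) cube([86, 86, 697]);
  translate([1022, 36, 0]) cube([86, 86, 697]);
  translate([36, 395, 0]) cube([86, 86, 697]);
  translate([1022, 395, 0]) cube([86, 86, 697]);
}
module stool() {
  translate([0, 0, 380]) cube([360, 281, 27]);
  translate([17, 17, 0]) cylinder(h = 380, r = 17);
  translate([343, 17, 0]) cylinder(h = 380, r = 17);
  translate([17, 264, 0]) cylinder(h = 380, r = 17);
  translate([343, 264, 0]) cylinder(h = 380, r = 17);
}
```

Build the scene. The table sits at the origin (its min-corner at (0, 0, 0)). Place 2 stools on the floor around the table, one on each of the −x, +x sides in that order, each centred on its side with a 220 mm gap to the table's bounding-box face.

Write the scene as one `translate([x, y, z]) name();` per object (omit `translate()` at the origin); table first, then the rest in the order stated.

table();
translate([-580, 118, 0]) stool();
translate([1364, 118, 0]) stool();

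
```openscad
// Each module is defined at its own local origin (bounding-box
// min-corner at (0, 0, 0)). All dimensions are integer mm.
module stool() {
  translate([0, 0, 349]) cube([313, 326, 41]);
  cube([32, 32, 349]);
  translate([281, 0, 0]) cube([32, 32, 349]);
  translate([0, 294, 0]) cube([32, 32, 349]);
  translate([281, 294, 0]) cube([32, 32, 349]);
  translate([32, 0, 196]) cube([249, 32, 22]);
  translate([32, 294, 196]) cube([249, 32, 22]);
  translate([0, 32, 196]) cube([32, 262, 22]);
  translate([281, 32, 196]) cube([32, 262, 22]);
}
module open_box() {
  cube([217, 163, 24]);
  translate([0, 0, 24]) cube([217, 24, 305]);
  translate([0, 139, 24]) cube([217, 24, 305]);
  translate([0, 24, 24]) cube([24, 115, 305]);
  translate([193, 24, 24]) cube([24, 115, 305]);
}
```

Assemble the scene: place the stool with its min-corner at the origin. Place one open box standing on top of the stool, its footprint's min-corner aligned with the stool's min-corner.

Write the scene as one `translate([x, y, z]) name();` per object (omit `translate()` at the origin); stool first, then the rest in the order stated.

stool();
translate([0, 0, 390]) open_box();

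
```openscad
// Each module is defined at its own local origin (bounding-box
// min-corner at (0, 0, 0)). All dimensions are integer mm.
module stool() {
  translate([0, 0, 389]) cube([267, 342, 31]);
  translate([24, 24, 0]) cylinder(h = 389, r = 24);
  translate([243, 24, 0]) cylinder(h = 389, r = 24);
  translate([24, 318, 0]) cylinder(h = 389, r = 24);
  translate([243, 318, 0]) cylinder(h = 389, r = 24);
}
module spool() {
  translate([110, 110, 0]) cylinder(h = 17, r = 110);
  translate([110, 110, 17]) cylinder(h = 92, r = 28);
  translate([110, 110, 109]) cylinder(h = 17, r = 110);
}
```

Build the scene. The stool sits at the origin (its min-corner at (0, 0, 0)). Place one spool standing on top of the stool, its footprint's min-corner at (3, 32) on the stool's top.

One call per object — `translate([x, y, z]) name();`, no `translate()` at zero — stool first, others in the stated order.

stool();
translate([3, 32, 420]) spool();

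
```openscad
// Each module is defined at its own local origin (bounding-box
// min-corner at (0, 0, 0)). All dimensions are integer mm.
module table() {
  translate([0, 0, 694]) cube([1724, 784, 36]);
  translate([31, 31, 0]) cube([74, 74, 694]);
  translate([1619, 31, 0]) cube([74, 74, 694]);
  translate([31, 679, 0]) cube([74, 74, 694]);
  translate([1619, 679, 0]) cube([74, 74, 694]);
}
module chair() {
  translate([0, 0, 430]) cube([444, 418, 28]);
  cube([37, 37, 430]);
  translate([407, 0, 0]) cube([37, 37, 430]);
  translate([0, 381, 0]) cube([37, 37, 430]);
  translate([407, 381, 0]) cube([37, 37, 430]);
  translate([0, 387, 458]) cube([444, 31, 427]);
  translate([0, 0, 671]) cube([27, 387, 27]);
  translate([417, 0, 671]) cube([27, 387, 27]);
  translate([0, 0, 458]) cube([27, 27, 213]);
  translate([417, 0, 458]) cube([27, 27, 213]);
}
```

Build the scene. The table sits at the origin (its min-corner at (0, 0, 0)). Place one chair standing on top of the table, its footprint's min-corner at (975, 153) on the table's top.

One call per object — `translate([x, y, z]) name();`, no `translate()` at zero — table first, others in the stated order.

table();
translate([975, 153, 730]) chair();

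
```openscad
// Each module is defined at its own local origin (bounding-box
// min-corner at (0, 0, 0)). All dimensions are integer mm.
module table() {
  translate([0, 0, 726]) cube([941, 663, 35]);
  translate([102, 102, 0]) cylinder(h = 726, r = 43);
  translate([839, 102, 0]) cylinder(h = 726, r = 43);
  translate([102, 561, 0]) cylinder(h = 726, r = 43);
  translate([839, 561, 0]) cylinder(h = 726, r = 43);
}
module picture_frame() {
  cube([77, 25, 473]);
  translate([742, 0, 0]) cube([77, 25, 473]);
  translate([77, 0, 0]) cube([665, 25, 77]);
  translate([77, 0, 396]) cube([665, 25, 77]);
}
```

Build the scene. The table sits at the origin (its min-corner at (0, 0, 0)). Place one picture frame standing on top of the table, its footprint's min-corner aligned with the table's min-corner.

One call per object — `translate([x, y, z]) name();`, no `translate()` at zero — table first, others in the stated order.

table();
translate([0, 0, 761]) picture_frame();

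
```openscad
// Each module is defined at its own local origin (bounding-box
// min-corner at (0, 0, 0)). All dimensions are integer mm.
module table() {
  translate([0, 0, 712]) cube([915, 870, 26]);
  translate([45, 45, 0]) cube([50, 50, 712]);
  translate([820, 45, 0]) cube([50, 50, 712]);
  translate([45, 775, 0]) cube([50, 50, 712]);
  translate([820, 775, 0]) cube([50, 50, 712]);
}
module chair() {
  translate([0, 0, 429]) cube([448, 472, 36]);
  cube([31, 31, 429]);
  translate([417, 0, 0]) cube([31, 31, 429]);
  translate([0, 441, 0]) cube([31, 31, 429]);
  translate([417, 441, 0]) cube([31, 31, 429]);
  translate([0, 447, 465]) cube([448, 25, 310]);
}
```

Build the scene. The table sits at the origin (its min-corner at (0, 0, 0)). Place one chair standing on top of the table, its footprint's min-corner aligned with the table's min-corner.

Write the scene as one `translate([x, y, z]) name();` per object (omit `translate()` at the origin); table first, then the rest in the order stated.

table();
translate([0, 0, 738]) chair();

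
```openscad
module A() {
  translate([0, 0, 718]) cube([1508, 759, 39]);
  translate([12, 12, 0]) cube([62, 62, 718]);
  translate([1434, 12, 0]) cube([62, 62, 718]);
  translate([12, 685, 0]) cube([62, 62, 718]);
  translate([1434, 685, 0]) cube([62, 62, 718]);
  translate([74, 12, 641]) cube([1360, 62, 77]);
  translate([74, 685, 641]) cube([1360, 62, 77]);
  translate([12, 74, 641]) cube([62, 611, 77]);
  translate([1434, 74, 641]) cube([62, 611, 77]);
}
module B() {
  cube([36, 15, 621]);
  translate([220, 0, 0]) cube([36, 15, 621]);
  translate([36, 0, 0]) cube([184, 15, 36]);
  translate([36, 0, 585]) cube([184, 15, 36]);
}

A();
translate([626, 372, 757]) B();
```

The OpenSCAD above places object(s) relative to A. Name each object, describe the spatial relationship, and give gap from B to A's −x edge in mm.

The picture frame's min-x is at 626; the table's min-x is 0; gap = 626 mm.

A is a table. B is a picture frame. The picture frame is on top of the table, centred. The gap from the picture frame to the table's −x edge is 626 mm.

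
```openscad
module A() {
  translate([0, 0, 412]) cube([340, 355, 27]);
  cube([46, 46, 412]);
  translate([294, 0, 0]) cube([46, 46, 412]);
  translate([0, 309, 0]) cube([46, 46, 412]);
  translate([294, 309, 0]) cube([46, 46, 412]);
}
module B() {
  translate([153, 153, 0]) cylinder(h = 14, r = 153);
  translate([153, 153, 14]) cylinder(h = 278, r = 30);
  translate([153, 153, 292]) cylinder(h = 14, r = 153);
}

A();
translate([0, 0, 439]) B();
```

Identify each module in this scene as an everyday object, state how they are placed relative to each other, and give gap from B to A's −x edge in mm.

A is a stool. B is a spool. The spool is on top of the stool. The gap from the spool to the stool's −x edge is 0 mm.

The spool's min-x is at 0; the stool's min-x is 0; gap = 0 mm.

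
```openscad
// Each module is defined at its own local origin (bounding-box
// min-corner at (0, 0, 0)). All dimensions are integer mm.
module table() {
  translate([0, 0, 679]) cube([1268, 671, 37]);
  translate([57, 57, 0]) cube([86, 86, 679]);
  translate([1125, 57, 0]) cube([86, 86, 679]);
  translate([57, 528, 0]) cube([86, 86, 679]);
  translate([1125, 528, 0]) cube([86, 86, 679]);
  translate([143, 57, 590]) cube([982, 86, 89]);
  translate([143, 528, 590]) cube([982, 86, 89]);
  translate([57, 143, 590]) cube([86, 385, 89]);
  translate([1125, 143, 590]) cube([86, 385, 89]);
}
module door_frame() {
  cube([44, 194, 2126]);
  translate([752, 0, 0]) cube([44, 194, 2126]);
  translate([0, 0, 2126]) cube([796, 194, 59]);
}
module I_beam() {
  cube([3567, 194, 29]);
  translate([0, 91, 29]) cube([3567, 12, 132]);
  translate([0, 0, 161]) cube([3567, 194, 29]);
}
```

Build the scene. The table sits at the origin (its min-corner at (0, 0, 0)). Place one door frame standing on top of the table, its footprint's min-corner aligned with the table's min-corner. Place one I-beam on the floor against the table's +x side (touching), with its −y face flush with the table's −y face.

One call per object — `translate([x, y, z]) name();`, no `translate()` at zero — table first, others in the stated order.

table();
translate([0, 0, 716]) door_frame();
translate([1268, 0, 0]) I_beam();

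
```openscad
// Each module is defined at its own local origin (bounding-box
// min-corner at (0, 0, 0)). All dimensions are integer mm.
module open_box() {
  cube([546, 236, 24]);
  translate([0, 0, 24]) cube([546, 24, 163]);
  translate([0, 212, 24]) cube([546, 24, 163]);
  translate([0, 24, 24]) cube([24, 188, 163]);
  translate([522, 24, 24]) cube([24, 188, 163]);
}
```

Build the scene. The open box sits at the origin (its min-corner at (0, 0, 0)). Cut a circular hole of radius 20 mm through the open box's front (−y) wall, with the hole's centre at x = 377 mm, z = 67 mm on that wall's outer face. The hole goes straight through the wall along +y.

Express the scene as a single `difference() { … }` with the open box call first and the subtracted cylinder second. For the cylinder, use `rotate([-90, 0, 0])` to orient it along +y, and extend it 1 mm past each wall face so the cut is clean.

difference() {
  open_box();
  translate([377, -1, 67]) rotate([-90, 0, 0]) cylinder(h = 26, r = 20);
}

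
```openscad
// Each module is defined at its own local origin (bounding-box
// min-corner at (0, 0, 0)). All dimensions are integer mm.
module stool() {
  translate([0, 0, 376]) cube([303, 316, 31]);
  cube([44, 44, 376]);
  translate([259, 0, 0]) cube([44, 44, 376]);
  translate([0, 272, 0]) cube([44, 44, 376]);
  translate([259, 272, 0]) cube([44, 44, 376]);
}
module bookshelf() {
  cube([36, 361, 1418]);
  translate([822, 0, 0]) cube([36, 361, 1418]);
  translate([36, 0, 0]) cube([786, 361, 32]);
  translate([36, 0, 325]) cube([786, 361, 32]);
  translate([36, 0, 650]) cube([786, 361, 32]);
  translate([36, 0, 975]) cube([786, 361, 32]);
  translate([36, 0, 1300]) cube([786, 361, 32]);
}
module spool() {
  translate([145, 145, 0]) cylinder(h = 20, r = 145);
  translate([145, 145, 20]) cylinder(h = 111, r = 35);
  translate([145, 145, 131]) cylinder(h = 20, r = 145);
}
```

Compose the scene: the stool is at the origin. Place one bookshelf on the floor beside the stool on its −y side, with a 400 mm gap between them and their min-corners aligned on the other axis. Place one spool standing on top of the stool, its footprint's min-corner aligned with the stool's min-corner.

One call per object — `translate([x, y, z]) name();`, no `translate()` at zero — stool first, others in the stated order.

stool();
translate([0, -761, 0]) bookshelf();
translate([0, 0, 407]) spool();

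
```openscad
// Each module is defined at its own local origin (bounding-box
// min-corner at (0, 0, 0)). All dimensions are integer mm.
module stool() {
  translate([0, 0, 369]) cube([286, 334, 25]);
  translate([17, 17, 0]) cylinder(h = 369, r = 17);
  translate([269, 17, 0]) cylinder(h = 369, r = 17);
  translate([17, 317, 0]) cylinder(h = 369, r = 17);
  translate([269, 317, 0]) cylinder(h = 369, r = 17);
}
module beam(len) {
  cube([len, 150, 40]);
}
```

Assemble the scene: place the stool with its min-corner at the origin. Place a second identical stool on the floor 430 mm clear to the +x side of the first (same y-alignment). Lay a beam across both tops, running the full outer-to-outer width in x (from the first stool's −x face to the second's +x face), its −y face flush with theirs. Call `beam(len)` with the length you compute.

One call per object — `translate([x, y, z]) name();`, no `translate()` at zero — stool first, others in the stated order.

stool();
translate([716, 0, 0]) stool();
translate([0, 0, 394]) beam(1002);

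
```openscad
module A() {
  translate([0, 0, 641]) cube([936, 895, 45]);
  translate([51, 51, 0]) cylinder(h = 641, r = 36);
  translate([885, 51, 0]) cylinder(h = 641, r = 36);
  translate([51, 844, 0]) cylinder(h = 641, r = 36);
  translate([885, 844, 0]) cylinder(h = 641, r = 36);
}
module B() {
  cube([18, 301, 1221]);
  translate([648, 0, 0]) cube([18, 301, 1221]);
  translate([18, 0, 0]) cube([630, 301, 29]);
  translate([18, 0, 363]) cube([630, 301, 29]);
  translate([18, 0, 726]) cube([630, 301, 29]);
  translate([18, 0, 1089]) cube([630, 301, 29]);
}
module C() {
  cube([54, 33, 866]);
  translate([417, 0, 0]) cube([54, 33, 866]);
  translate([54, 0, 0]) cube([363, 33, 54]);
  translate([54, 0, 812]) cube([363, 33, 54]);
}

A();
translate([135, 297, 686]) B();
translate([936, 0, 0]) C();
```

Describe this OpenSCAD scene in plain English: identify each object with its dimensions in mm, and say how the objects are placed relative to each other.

A is a table: top 936 mm (x) × 895 mm (y), 45 mm thick, upper face at z = 686 mm, on four round legs of 72 mm diameter, each leg's bounding box inset 15 mm from the nearest pair of top edges, running from z = 0 to the bottom of the top.

B is a bookshelf 666 mm wide overall, 301 mm deep and 1221 mm tall. The two sides are 18 mm thick vertical panels. 4 horizontal shelves of 29 mm thickness span between the inner faces of the sides; the lowest shelf sits on the floor and shelves are stacked with a clear vertical gap of 334 mm between each pair.

C is a rectangular picture frame lying in the x–z plane (depth along y). The opening is 363 mm wide (x) by 758 mm tall (z), surrounded by a border 54 mm wide on all four sides. The frame is 33 mm deep and is made of two full-height vertical stiles with two horizontal rails fitted between them.

The bookshelf is on top of the table, centred. The picture frame is against the table's +x side, with their −y faces flush.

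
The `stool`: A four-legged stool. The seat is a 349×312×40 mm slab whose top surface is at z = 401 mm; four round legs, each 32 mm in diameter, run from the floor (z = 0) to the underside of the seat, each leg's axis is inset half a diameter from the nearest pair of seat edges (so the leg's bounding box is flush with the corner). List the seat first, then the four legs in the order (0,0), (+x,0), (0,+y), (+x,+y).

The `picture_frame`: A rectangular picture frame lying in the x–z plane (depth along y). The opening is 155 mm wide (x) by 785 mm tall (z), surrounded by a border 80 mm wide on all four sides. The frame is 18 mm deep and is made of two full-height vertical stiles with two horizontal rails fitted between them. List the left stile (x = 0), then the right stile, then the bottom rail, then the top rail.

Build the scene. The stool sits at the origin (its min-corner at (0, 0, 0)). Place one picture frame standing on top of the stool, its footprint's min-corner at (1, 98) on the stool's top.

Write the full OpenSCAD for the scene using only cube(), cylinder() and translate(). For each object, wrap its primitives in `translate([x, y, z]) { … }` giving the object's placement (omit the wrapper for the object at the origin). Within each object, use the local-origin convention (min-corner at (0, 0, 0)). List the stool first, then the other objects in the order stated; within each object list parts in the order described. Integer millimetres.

translate([0, 0, 361]) cube([349, 312, 40]);
translate([16, 16, 0]) cylinder(h = 361, r = 16);
translate([333, 16, 0]) cylinder(h = 361, r = 16);
translate([16, 296, 0]) cylinder(h = 361, r = 16);
translate([333, 296, 0]) cylinder(h = 361, r = 16);
translate([1, 98, 401]) {
  cube([80, 18, 945]);
  translate([235, 0, 0]) cube([80, 18, 945]);
  translate([80, 0, 0]) cube([155, 18, 80]);
  translate([80, 0, 865]) cube([155, 18, 80]);
}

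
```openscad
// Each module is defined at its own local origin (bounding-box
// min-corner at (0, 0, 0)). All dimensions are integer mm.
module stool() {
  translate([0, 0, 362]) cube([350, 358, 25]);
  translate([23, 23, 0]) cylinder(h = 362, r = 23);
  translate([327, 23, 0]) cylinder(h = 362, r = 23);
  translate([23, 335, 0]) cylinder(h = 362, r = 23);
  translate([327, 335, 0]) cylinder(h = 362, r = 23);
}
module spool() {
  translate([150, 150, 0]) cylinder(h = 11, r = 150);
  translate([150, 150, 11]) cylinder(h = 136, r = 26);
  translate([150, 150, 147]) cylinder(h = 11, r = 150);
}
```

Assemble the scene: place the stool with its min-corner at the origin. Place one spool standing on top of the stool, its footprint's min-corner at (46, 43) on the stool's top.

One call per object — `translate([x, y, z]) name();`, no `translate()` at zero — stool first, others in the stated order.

stool();
translate([46, 43, 387]) spool();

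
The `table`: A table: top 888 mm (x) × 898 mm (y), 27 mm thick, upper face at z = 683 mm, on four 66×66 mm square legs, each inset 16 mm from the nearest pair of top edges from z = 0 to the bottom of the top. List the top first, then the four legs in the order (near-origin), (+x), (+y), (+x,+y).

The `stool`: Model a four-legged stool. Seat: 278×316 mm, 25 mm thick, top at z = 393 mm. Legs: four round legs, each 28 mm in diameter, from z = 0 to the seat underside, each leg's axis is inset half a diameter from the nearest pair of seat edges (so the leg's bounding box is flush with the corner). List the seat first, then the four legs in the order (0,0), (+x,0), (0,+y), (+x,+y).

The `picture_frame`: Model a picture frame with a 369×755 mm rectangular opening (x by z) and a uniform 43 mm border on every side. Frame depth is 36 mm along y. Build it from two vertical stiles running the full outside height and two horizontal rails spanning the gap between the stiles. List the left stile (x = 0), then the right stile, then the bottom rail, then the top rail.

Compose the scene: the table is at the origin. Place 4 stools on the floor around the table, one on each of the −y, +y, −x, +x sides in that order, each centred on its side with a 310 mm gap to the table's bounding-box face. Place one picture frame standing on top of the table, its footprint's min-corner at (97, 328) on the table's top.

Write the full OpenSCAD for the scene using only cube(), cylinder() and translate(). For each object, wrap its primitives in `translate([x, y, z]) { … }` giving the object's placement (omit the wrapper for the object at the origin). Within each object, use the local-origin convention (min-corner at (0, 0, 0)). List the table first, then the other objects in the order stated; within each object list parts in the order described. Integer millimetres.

translate([0, 0, 656]) cube([888, 898, 27]);
translate([16, 16, 0]) cube([66, 66, 656]);
translate([806, 16, 0]) cube([66, 66, 656]);
translate([16, 816, 0]) cube([66, 66, 656]);
translate([806, 816, 0]) cube([66, 66, 656]);
translate([305, -626, 0]) {
  translate([0, 0, 368]) cube([278, 316, 25]);
  translate([14, 14, 0]) cylinder(h = 368, r = 14);
  translate([264, 14, 0]) cylinder(h = 368, r = 14);
  translate([14, 302, 0]) cylinder(h = 368, r = 14);
  translate([264, 302, 0]) cylinder(h = 368, r = 14);
}
translate([305, 1208, 0]) {
  translate([0, 0, 368]) cube([278, 316, 25]);
  translate([14, 14, 0]) cylinder(h = 368, r = 14);
  translate([264, 14, 0]) cylinder(h = 368, r = 14);
  translate([14, 302, 0]) cylinder(h = 368, r = 14);
  translate([264, 302, 0]) cylinder(h = 368, r = 14);
}
translate([-588, 291, 0]) {
  translate([0, 0, 368]) cube([278, 316, 25]);
  translate([14, 14, 0]) cylinder(h = 368, r = 14);
  translate([264, 14, 0]) cylinder(h = 368, r = 14);
  translate([14, 302, 0]) cylinder(h = 368, r = 14);
  translate([264, 302, 0]) cylinder(h = 368, r = 14);
}
translate([1198, 291, 0]) {
  translate([0, 0, 368]) cube([278, 316, 25]);
  translate([14, 14, 0]) cylinder(h = 368, r = 14);
  translate([264, 14, 0]) cylinder(h = 368, r = 14);
  translate([14, 302, 0]) cylinder(h = 368, r = 14);
  translate([264, 302, 0]) cylinder(h = 368, r = 14);
}
translate([97, 328, 683]) {
  cube([43, 36, 841]);
  translate([412, 0, 0]) cube([43, 36, 841]);
  translate([43, 0, 0]) cube([369, 36, 43]);
  translate([43, 0, 798]) cube([369, 36, 43]);
}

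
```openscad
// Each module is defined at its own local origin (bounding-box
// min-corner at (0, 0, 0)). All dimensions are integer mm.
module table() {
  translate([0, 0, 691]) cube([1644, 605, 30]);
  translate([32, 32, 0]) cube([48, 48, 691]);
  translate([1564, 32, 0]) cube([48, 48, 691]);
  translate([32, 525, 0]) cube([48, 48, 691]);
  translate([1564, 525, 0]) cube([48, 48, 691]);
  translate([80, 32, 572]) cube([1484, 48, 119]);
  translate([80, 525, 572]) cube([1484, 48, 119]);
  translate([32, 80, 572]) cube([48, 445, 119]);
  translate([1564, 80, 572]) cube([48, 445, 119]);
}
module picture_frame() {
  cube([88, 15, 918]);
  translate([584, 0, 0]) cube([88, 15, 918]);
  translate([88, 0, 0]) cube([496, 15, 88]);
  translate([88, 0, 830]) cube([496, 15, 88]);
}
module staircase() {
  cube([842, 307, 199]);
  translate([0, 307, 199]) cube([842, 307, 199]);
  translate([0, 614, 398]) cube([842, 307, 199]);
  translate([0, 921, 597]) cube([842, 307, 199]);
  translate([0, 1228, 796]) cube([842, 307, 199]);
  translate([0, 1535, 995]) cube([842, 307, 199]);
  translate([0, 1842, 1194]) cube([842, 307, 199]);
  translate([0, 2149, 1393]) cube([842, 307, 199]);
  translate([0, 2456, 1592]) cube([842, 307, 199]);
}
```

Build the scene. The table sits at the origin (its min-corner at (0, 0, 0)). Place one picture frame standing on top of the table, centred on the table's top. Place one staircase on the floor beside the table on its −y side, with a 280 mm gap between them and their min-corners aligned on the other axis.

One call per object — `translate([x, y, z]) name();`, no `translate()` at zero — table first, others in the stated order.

table();
translate([486, 295, 721]) picture_frame();
translate([0, -3043, 0]) staircase();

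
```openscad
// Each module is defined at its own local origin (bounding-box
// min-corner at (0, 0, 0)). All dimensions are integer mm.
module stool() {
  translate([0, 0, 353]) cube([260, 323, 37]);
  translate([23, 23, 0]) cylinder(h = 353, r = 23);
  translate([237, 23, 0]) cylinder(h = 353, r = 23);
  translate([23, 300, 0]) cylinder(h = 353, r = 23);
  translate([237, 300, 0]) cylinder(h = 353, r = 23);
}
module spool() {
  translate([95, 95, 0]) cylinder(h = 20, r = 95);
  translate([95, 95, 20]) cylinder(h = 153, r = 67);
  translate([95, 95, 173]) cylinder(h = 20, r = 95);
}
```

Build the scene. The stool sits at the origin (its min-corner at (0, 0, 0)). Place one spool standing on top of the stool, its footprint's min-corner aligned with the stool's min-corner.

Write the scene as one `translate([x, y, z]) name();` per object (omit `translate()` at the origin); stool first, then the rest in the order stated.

stool();
translate([0, 0, 390]) spool();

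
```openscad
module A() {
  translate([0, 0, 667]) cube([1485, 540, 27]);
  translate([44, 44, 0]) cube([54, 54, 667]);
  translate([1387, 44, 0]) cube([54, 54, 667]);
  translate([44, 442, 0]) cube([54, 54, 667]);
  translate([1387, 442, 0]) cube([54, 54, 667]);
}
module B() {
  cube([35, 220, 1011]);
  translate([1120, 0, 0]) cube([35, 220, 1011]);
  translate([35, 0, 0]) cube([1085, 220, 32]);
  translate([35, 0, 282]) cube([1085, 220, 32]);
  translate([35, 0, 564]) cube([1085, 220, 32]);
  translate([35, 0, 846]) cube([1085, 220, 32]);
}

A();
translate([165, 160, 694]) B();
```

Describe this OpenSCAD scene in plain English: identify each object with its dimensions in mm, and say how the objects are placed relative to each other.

A is a table with a 1485×540 mm rectangular top, 27 mm thick, top surface at z = 694 mm, supported by four 54×54 mm square legs, each inset 44 mm from the nearest pair of top edges, running from the floor.

B is an open bookshelf. Two side panels, each 35 mm thick, 220 mm deep and 1011 mm tall, stand 1155 mm apart (outside-to-outside). Between them sit 4 shelves, each 32 mm thick and 220 mm deep, spanning the full gap between the sides. The bottom shelf rests on the floor (its underside at z = 0) and the clear gap between one shelf's top and the next shelf's underside is 250 mm.

The bookshelf is on top of the table, centred.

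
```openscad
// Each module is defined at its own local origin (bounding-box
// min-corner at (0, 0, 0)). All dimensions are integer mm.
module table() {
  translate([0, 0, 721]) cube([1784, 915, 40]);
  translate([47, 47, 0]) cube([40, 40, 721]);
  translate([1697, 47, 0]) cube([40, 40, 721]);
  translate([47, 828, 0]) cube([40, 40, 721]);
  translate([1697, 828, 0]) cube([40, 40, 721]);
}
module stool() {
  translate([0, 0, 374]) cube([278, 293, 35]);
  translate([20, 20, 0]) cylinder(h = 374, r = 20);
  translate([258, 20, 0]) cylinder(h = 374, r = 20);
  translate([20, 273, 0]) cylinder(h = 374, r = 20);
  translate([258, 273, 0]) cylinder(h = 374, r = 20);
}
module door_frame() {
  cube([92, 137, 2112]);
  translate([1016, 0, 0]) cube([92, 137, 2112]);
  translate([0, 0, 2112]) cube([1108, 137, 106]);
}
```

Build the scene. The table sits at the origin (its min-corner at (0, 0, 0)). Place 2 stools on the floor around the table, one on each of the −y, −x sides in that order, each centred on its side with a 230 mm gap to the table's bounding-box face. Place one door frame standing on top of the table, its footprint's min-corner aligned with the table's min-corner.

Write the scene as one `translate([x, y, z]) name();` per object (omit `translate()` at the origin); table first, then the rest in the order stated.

table();
translate([753, -523, 0]) stool();
translate([-508, 311, 0]) stool();
translate([0, 0, 761]) door_frame();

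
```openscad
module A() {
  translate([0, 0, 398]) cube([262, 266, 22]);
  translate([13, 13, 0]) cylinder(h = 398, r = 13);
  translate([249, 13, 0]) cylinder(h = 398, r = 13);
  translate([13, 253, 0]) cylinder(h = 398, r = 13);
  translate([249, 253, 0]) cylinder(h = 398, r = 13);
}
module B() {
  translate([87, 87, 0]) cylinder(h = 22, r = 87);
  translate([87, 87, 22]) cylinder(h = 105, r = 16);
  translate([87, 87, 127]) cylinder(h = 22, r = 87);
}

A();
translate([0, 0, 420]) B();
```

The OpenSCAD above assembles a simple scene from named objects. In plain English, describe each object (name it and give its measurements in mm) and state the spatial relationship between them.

A is a four-legged stool. The seat is 262×266 mm, 22 mm thick, top at z = 420 mm. It stands on four round legs, each 26 mm in diameter, from z = 0 to the seat underside, each leg's axis is inset half a diameter from the nearest pair of seat edges (so the leg's bounding box is flush with the corner).

B is a spool: two coaxial disc flanges of radius 87 mm and thickness 22 mm, joined by a core cylinder of radius 16 mm and height 105 mm. The lower flange rests on z = 0 and the three cylinders share a vertical axis.

The spool is on top of the stool.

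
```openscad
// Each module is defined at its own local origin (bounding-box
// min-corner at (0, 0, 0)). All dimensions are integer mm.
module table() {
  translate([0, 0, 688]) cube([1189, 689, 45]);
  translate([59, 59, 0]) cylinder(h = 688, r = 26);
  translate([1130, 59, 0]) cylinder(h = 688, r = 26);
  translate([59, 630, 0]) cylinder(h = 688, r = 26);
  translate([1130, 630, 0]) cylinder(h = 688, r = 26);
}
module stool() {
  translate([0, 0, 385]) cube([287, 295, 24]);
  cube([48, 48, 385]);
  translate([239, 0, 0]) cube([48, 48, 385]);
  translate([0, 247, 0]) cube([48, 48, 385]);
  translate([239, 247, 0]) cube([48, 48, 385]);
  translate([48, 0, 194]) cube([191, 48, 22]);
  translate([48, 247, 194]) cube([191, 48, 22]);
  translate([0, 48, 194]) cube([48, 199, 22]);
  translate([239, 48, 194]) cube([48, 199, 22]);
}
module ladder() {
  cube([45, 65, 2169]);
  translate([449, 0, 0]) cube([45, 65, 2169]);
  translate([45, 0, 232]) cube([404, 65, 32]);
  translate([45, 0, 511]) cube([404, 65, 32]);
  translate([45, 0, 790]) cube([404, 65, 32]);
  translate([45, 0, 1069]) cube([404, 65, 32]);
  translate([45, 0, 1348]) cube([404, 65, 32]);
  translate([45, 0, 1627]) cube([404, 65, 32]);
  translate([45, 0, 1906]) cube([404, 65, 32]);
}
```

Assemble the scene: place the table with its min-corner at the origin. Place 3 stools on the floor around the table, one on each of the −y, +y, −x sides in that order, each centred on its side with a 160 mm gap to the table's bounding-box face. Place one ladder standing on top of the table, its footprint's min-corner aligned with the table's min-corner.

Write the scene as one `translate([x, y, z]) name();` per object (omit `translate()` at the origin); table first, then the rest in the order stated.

table();
translate([451, -455, 0]) stool();
translate([451, 849, 0]) stool();
translate([-447, 197, 0]) stool();
translate([0, 0, 733]) ladder();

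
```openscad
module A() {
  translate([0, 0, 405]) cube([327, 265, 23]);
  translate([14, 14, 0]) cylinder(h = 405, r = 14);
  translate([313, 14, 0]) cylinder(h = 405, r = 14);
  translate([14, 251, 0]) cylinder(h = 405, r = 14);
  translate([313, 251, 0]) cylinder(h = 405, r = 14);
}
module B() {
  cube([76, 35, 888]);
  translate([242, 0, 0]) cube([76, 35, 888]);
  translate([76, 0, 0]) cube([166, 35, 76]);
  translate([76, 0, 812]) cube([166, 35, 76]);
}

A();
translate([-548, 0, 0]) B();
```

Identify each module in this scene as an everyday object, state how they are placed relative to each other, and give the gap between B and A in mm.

A is a stool. B is a picture frame. The picture frame is on the floor beside the stool on its −x side. The gap between the picture frame and the stool is 230 mm.

The picture frame's nearest face is 230 mm from the stool's −x face.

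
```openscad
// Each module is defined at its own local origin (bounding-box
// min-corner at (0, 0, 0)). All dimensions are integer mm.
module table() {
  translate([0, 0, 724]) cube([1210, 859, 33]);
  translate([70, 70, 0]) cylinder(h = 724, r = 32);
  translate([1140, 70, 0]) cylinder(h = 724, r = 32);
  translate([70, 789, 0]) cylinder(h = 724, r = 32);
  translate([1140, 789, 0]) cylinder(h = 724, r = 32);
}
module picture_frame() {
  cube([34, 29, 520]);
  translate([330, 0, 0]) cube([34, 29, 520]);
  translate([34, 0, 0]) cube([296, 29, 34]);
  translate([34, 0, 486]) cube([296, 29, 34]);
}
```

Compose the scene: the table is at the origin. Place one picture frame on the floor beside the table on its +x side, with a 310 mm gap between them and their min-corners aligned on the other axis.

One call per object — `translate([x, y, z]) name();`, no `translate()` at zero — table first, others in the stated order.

table();
translate([1520, 0, 0]) picture_frame();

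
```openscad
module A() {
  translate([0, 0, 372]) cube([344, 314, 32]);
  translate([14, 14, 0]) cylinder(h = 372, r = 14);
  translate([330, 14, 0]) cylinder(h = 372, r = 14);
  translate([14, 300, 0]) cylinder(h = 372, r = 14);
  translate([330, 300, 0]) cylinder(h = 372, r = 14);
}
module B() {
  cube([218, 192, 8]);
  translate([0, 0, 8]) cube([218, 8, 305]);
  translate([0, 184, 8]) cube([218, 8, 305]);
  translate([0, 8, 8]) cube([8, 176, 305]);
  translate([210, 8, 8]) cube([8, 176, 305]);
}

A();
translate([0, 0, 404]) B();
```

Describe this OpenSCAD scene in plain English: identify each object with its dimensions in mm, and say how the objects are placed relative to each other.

A is a simple wooden stool: a rectangular seat 344 mm (x) by 314 mm (y), 32 mm thick, top face at z = 404 mm, on four round legs, each 28 mm in diameter. The legs rest on z = 0, each leg's axis is inset half a diameter from the nearest pair of seat edges (so the leg's bounding box is flush with the corner).

B is an open storage box with external size 218×192×313 mm and wall thickness 8 mm (the base is also 8 mm thick). The base covers the whole footprint; the four walls stand on the base, with the y-facing walls full-width and the x-facing walls fitting between their inner faces.

The open box is on top of the stool.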